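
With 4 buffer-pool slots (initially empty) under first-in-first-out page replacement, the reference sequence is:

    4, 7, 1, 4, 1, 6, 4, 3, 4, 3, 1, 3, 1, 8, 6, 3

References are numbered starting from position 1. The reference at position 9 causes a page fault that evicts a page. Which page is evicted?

pos 1: 4 → fault, frames [4]
pos 2: 7 → fault, frames [4, 7]
pos 3: 1 → fault, frames [4, 7, 1]
pos 4: 4 → hit
pos 5: 1 → hit
pos 6: 6 → fault, frames [4, 7, 1, 6]
pos 7: 4 → hit
pos 8: 3 → fault, evict 4, frames [7, 1, 6, 3]
pos 9: 4 → fault, evict 7, frames [1, 6, 3, 4]
At position 9, page 7 is evicted.

7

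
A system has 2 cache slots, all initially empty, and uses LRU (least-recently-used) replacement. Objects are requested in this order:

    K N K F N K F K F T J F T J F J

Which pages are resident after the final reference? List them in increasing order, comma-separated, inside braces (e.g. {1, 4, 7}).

K: miss, frames [K]
N: miss, frames [K, N]
K: hit
F: miss, evict N, frames [K, F]
N: miss, evict K, frames [F, N]
K: miss, evict F, frames [N, K]
F: miss, evict N, frames [K, F]
K: hit
F: hit
T: miss, evict K, frames [F, T]
J: miss, evict F, frames [T, J]
F: miss, evict T, frames [J, F]
T: miss, evict J, frames [F, T]
J: miss, evict F, frames [T, J]
F: miss, evict T, frames [J, F]
J: hit

{F, J}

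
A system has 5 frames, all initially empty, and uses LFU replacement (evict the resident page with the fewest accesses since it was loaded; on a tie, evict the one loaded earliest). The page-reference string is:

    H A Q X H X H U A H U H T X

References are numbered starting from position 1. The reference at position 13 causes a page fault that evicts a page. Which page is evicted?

pos 1: H → miss, frames {H}
pos 2: A → miss, frames {H,A}
pos 3: Q → miss, frames {H,A,Q}
pos 4: X → miss, frames {H,A,Q,X}
pos 5: H → hit
pos 6: X → hit
pos 7: H → hit
pos 8: U → miss, frames {H,A,Q,X,U}
pos 9: A → hit
pos 10: H → hit
pos 11: U → hit
pos 12: H → hit
pos 13: T → miss, evict Q, frames {H,A,X,U,T}
At position 13, page Q is evicted.

Q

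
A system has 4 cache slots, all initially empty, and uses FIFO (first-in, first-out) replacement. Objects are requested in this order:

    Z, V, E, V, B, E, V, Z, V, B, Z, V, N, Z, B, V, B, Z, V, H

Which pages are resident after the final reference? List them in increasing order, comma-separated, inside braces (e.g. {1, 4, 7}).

{H, N, V, Z}

Z → miss, frames {Z}
V → miss, frames {Z,V}
E → miss, frames {Z,V,E}
V → hit
B → miss, frames {Z,V,E,B}
E → hit
V → hit
Z → hit
V → hit
B → hit
Z → hit
V → hit
N → miss, evict Z, frames {V,E,B,N}
Z → miss, evict V, frames {E,B,N,Z}
B → hit
V → miss, evict E, frames {B,N,Z,V}
B → hit
Z → hit
V → hit
H → miss, evict B, frames {N,Z,V,H}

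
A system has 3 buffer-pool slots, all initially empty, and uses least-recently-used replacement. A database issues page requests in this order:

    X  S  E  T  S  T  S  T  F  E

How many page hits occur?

X -> miss, frames [X]
S -> miss, frames [X, S]
E -> miss, frames [X, S, E]
T -> miss, evict X, frames [S, E, T]
S -> hit
T -> hit
S -> hit
T -> hit
F -> miss, evict E, frames [S, T, F]
E -> miss, evict S, frames [T, F, E]
Hits: 4.

4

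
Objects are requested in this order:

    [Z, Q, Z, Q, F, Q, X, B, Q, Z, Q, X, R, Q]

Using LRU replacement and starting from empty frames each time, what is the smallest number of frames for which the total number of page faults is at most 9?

3

f=1: 14 faults
f=2: 10 faults
f=3: 8 faults
f=4: 7 faults
f=5: 6 faults
f=6: 6 faults
Smallest f with faults ≤ 9 is 3.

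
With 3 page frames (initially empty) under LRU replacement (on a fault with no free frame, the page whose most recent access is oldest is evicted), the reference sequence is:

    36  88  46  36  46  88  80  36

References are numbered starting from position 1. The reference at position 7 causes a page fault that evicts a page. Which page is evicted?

36

pos 1: 36 -> fault, frames {36}
pos 2: 88 -> fault, frames {36,88}
pos 3: 46 -> fault, frames {36,88,46}
pos 4: 36 -> hit
pos 5: 46 -> hit
pos 6: 88 -> hit
pos 7: 80 -> fault, evict 36, frames {46,88,80}
At position 7, page 36 is evicted.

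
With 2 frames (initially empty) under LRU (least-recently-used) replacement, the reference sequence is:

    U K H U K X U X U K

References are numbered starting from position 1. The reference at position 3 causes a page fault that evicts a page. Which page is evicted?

pos 1: U -> fault, frames (U)
pos 2: K -> fault, frames (U K)
pos 3: H -> fault, evict U, frames (K H)
At position 3, page U is evicted.

U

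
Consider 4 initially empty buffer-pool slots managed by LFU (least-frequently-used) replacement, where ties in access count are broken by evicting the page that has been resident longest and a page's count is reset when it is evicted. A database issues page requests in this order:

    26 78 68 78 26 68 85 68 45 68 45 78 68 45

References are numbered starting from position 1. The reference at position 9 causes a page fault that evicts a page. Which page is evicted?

pos 1: 26: fault, frames [26]
pos 2: 78: fault, frames [26, 78]
pos 3: 68: fault, frames [26, 78, 68]
pos 4: 78: hit
pos 5: 26: hit
pos 6: 68: hit
pos 7: 85: fault, frames [26, 78, 68, 85]
pos 8: 68: hit
pos 9: 45: fault, evict 85, frames [26, 78, 68, 45]
At position 9, page 85 is evicted.

85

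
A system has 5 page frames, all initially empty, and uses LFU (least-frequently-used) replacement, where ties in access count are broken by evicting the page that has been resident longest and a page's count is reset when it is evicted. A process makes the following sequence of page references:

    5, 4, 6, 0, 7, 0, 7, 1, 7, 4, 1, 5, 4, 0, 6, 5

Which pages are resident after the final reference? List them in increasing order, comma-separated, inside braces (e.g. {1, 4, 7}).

{0, 1, 4, 5, 7}

5 -> fault, frames [5]
4 -> fault, frames [5, 4]
6 -> fault, frames [5, 4, 6]
0 -> fault, frames [5, 4, 6, 0]
7 -> fault, frames [5, 4, 6, 0, 7]
0 -> hit
7 -> hit
1 -> fault, evict 5, frames [4, 6, 0, 7, 1]
7 -> hit
4 -> hit
1 -> hit
5 -> fault, evict 6, frames [4, 0, 7, 1, 5]
4 -> hit
0 -> hit
6 -> fault, evict 5, frames [4, 0, 7, 1, 6]
5 -> fault, evict 6, frames [4, 0, 7, 1, 5]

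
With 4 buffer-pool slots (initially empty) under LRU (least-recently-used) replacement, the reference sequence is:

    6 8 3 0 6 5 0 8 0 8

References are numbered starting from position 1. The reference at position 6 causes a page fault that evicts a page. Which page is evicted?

pos 1: 6: fault, frames [6]
pos 2: 8: fault, frames [6, 8]
pos 3: 3: fault, frames [6, 8, 3]
pos 4: 0: fault, frames [6, 8, 3, 0]
pos 5: 6: hit
pos 6: 5: fault, evict 8, frames [3, 0, 6, 5]
At position 6, page 8 is evicted.

8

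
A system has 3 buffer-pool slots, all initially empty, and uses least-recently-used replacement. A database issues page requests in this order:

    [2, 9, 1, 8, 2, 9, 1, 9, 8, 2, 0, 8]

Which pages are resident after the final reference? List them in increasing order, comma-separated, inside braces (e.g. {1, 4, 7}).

{0, 2, 8}

2 → miss, frames [2]
9 → miss, frames [2, 9]
1 → miss, frames [2, 9, 1]
8 → miss, evict 2, frames [9, 1, 8]
2 → miss, evict 9, frames [1, 8, 2]
9 → miss, evict 1, frames [8, 2, 9]
1 → miss, evict 8, frames [2, 9, 1]
9 → hit
8 → miss, evict 2, frames [1, 9, 8]
2 → miss, evict 1, frames [9, 8, 2]
0 → miss, evict 9, frames [8, 2, 0]
8 → hit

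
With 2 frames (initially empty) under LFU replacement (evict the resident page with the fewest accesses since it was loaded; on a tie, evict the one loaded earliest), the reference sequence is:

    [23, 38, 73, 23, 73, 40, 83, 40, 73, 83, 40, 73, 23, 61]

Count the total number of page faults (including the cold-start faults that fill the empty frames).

11

23 -> fault, frames [23]
38 -> fault, frames [23, 38]
73 -> fault, evict 23, frames [38, 73]
23 -> fault, evict 38, frames [73, 23]
73 -> hit
40 -> fault, evict 23, frames [73, 40]
83 -> fault, evict 40, frames [73, 83]
40 -> fault, evict 83, frames [73, 40]
73 -> hit
83 -> fault, evict 40, frames [73, 83]
40 -> fault, evict 83, frames [73, 40]
73 -> hit
23 -> fault, evict 40, frames [73, 23]
61 -> fault, evict 23, frames [73, 61]
Page faults: 11.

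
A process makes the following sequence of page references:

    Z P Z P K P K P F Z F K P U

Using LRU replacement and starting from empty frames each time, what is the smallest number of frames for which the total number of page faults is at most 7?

f=1: 14 faults
f=2: 8 faults
f=3: 8 faults
f=4: 5 faults
f=5: 5 faults
Smallest f with faults ≤ 7 is 4.

4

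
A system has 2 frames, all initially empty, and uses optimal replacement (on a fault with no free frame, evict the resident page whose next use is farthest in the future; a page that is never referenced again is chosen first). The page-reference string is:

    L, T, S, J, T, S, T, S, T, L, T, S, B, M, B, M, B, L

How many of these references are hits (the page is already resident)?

L → miss, frames [L]
T → miss, frames [L, T]
S → miss, evict L, frames [T, S]
J → miss, evict S, frames [T, J]
T → hit
S → miss, evict J, frames [T, S]
T → hit
S → hit
T → hit
L → miss, evict S, frames [T, L]
T → hit
S → miss, evict T, frames [L, S]
B → miss, evict S, frames [L, B]
M → miss, evict L, frames [B, M]
B → hit
M → hit
B → hit
L → miss, evict M, frames [B, L]
Hits: 8.

8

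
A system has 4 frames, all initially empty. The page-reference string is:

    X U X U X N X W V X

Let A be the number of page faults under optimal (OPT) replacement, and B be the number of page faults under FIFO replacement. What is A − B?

Under OPT: F F . . . F . F F . → 5 faults.
Under FIFO: F F . . . F . F F F → 6 faults.
A − B = 5 − 6 = -1.

-1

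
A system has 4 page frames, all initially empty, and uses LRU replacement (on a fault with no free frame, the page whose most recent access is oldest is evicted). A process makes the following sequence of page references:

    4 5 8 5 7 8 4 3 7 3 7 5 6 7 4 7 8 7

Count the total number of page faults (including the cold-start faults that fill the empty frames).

4 → fault, frames {4}
5 → fault, frames {4,5}
8 → fault, frames {4,5,8}
5 → hit
7 → fault, frames {4,8,5,7}
8 → hit
4 → hit
3 → fault, evict 5, frames {7,8,4,3}
7 → hit
3 → hit
7 → hit
5 → fault, evict 8, frames {4,3,7,5}
6 → fault, evict 4, frames {3,7,5,6}
7 → hit
4 → fault, evict 3, frames {5,6,7,4}
7 → hit
8 → fault, evict 5, frames {6,4,7,8}
7 → hit
Page faults: 9.

9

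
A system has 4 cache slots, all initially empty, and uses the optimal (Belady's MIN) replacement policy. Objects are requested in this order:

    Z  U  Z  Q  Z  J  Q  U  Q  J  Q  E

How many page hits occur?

Z -> fault, frames (Z)
U -> fault, frames (Z U)
Z -> hit
Q -> fault, frames (Z U Q)
Z -> hit
J -> fault, frames (Z U Q J)
Q -> hit
U -> hit
Q -> hit
J -> hit
Q -> hit
E -> fault, evict J, frames (Z U Q E)
Hits: 7.

7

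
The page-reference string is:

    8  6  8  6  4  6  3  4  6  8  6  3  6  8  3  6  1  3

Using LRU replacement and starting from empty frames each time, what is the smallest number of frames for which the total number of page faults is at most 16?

2

f=1: 18 faults
f=2: 13 faults
f=3: 7 faults
f=4: 5 faults
f=5: 5 faults
Smallest f with faults ≤ 16 is 2.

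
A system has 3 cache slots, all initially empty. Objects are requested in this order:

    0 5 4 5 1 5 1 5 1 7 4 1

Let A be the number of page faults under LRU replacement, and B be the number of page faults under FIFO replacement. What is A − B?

1

Under LRU: F F F . F . . . . F F . → 6 faults.
Under FIFO: F F F . F . . . . F . . → 5 faults.
A − B = 6 − 5 = 1.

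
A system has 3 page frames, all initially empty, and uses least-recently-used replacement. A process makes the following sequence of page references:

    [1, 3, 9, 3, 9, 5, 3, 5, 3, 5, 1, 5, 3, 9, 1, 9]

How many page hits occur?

1 -> fault, frames [1]
3 -> fault, frames [1, 3]
9 -> fault, frames [1, 3, 9]
3 -> hit
9 -> hit
5 -> fault, evict 1, frames [3, 9, 5]
3 -> hit
5 -> hit
3 -> hit
5 -> hit
1 -> fault, evict 9, frames [3, 5, 1]
5 -> hit
3 -> hit
9 -> fault, evict 1, frames [5, 3, 9]
1 -> fault, evict 5, frames [3, 9, 1]
9 -> hit
Hits: 9.

9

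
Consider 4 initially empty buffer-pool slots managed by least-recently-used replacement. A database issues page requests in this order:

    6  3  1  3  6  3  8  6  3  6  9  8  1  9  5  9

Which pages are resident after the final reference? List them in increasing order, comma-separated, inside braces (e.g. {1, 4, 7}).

6 → miss, frames [6]
3 → miss, frames [6, 3]
1 → miss, frames [6, 3, 1]
3 → hit
6 → hit
3 → hit
8 → miss, frames [1, 6, 3, 8]
6 → hit
3 → hit
6 → hit
9 → miss, evict 1, frames [8, 3, 6, 9]
8 → hit
1 → miss, evict 3, frames [6, 9, 8, 1]
9 → hit
5 → miss, evict 6, frames [8, 1, 9, 5]
9 → hit

{1, 5, 8, 9}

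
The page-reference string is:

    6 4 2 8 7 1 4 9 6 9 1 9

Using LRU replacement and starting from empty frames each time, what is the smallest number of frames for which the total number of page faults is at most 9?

4

f=1: 12 faults
f=2: 10 faults
f=3: 10 faults
f=4: 9 faults
f=5: 8 faults
f=6: 8 faults
f=7: 7 faults
Smallest f with faults ≤ 9 is 4.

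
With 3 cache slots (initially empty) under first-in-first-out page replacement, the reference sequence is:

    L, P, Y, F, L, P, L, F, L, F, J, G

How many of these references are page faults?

L -> miss, frames (L)
P -> miss, frames (L P)
Y -> miss, frames (L P Y)
F -> miss, evict L, frames (P Y F)
L -> miss, evict P, frames (Y F L)
P -> miss, evict Y, frames (F L P)
L -> hit
F -> hit
L -> hit
F -> hit
J -> miss, evict F, frames (L P J)
G -> miss, evict L, frames (P J G)
Page faults: 8.

8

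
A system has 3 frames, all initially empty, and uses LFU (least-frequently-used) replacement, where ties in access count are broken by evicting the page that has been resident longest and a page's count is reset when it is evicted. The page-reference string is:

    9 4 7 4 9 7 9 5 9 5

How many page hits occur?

9 → miss, frames (9)
4 → miss, frames (9 4)
7 → miss, frames (9 4 7)
4 → hit
9 → hit
7 → hit
9 → hit
5 → miss, evict 4, frames (9 7 5)
9 → hit
5 → hit
Hits: 6.

6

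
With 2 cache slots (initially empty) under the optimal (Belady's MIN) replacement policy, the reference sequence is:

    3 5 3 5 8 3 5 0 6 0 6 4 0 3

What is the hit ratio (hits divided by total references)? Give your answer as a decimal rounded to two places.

3: fault, frames (3)
5: fault, frames (3 5)
3: hit
5: hit
8: fault, evict 5, frames (3 8)
3: hit
5: fault, evict 8, frames (3 5)
0: fault, evict 5, frames (3 0)
6: fault, evict 3, frames (0 6)
0: hit
6: hit
4: fault, evict 6, frames (0 4)
0: hit
3: fault, evict 4, frames (0 3)
Hits: 6 of 14 references → 6/14 = 0.4286.

0.43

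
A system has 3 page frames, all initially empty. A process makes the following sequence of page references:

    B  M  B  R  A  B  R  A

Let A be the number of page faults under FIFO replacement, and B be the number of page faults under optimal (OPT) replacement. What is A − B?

Under FIFO: F F . F F F . . → 5 faults.
Under OPT: F F . F F . . . → 4 faults.
A − B = 5 − 4 = 1.

1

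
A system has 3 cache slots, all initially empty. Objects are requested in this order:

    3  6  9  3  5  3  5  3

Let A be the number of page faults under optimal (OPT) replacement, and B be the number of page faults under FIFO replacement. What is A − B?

-1

Under OPT: F F F . F . . . → 4 faults.
Under FIFO: F F F . F F . . → 5 faults.
A − B = 4 − 5 = -1.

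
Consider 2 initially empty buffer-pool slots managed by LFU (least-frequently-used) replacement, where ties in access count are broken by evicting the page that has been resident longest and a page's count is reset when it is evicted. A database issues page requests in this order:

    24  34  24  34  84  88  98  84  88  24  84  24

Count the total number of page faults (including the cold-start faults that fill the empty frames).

10

24: miss, frames (24)
34: miss, frames (24 34)
24: hit
34: hit
84: miss, evict 24, frames (34 84)
88: miss, evict 84, frames (34 88)
98: miss, evict 88, frames (34 98)
84: miss, evict 98, frames (34 84)
88: miss, evict 84, frames (34 88)
24: miss, evict 88, frames (34 24)
84: miss, evict 24, frames (34 84)
24: miss, evict 84, frames (34 24)
Page faults: 10.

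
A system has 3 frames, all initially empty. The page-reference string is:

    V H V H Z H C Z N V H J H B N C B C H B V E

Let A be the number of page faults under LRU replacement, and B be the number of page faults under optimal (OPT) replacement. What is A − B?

3

Under LRU: F F . . F . F . F F F F . F F F . . F . F F → 14 faults.
Under OPT: F F . . F . F . F . F F . F . F . . . . F F → 11 faults.
A − B = 14 − 11 = 3.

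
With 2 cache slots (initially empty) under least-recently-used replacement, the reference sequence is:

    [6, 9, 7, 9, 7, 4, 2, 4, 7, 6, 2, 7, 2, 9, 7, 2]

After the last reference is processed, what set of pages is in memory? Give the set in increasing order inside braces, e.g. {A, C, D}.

{2, 7}

6 -> fault, frames (6)
9 -> fault, frames (6 9)
7 -> fault, evict 6, frames (9 7)
9 -> hit
7 -> hit
4 -> fault, evict 9, frames (7 4)
2 -> fault, evict 7, frames (4 2)
4 -> hit
7 -> fault, evict 2, frames (4 7)
6 -> fault, evict 4, frames (7 6)
2 -> fault, evict 7, frames (6 2)
7 -> fault, evict 6, frames (2 7)
2 -> hit
9 -> fault, evict 7, frames (2 9)
7 -> fault, evict 2, frames (9 7)
2 -> fault, evict 9, frames (7 2)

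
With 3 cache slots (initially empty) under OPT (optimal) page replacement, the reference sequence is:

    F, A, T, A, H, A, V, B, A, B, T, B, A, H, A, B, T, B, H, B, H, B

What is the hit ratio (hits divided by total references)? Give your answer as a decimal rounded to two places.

0.64

F -> miss, frames (F)
A -> miss, frames (F A)
T -> miss, frames (F A T)
A -> hit
H -> miss, evict F, frames (A T H)
A -> hit
V -> miss, evict H, frames (A T V)
B -> miss, evict V, frames (A T B)
A -> hit
B -> hit
T -> hit
B -> hit
A -> hit
H -> miss, evict T, frames (A B H)
A -> hit
B -> hit
T -> miss, evict A, frames (B H T)
B -> hit
H -> hit
B -> hit
H -> hit
B -> hit
Hits: 14 of 22 references → 14/22 = 0.6364.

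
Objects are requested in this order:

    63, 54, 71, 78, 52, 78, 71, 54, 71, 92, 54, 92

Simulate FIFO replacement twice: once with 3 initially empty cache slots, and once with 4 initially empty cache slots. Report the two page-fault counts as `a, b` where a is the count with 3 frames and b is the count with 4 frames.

8, 7

3 frames: F F F F F . . F F F . . → 8 faults.
4 frames: F F F F F . . . . F F . → 7 faults.
7 < 8: adding a frame reduced faults, as is typical.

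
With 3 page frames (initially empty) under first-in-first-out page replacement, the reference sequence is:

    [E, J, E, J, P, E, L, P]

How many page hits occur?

E: fault, frames [E]
J: fault, frames [E, J]
E: hit
J: hit
P: fault, frames [E, J, P]
E: hit
L: fault, evict E, frames [J, P, L]
P: hit
Hits: 4.

4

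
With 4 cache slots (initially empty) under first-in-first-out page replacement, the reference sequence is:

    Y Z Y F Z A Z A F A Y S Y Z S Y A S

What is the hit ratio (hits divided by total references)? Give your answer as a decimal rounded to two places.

0.61

Y -> fault, frames {Y}
Z -> fault, frames {Y,Z}
Y -> hit
F -> fault, frames {Y,Z,F}
Z -> hit
A -> fault, frames {Y,Z,F,A}
Z -> hit
A -> hit
F -> hit
A -> hit
Y -> hit
S -> fault, evict Y, frames {Z,F,A,S}
Y -> fault, evict Z, frames {F,A,S,Y}
Z -> fault, evict F, frames {A,S,Y,Z}
S -> hit
Y -> hit
A -> hit
S -> hit
Hits: 11 of 18 references → 11/18 = 0.6111.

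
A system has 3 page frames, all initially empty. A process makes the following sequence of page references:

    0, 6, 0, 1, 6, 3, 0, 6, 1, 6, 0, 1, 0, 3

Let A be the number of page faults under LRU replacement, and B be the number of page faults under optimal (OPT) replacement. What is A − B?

Under LRU: F F . F . F F . F . . . . F → 7 faults.
Under OPT: F F . F . F . . F . . . . F → 6 faults.
A − B = 7 − 6 = 1.

1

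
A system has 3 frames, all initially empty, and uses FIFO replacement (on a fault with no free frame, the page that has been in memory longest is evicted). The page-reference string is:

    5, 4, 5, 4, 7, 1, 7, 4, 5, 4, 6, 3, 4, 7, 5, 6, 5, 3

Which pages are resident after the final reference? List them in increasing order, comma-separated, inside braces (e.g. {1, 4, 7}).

5 -> fault, frames [5]
4 -> fault, frames [5, 4]
5 -> hit
4 -> hit
7 -> fault, frames [5, 4, 7]
1 -> fault, evict 5, frames [4, 7, 1]
7 -> hit
4 -> hit
5 -> fault, evict 4, frames [7, 1, 5]
4 -> fault, evict 7, frames [1, 5, 4]
6 -> fault, evict 1, frames [5, 4, 6]
3 -> fault, evict 5, frames [4, 6, 3]
4 -> hit
7 -> fault, evict 4, frames [6, 3, 7]
5 -> fault, evict 6, frames [3, 7, 5]
6 -> fault, evict 3, frames [7, 5, 6]
5 -> hit
3 -> fault, evict 7, frames [5, 6, 3]

{3, 5, 6}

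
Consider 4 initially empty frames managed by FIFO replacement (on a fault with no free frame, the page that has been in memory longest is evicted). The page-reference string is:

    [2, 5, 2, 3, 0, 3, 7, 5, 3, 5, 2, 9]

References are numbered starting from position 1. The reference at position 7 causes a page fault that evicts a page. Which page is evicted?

2

pos 1: 2 -> fault, frames (2)
pos 2: 5 -> fault, frames (2 5)
pos 3: 2 -> hit
pos 4: 3 -> fault, frames (2 5 3)
pos 5: 0 -> fault, frames (2 5 3 0)
pos 6: 3 -> hit
pos 7: 7 -> fault, evict 2, frames (5 3 0 7)
At position 7, page 2 is evicted.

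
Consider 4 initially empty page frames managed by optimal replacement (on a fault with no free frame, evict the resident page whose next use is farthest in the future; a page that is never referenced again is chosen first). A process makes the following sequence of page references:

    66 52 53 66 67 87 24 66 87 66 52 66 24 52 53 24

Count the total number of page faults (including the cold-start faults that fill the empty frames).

66: fault, frames {66}
52: fault, frames {66,52}
53: fault, frames {66,52,53}
66: hit
67: fault, frames {66,52,53,67}
87: fault, evict 67, frames {66,52,53,87}
24: fault, evict 53, frames {66,52,87,24}
66: hit
87: hit
66: hit
52: hit
66: hit
24: hit
52: hit
53: fault, evict 87, frames {66,52,24,53}
24: hit
Page faults: 7.

7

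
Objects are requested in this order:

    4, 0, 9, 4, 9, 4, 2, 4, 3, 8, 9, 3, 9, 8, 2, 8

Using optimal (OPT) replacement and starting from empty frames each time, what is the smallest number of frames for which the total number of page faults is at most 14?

2

f=1: 16 faults
f=2: 9 faults
f=3: 7 faults
f=4: 6 faults
f=5: 6 faults
f=6: 6 faults
Smallest f with faults ≤ 14 is 2.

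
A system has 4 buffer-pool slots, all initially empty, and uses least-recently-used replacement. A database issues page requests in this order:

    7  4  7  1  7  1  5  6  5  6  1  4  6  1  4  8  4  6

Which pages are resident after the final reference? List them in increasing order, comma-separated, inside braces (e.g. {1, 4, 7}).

7 → fault, frames [7]
4 → fault, frames [7, 4]
7 → hit
1 → fault, frames [4, 7, 1]
7 → hit
1 → hit
5 → fault, frames [4, 7, 1, 5]
6 → fault, evict 4, frames [7, 1, 5, 6]
5 → hit
6 → hit
1 → hit
4 → fault, evict 7, frames [5, 6, 1, 4]
6 → hit
1 → hit
4 → hit
8 → fault, evict 5, frames [6, 1, 4, 8]
4 → hit
6 → hit

{1, 4, 6, 8}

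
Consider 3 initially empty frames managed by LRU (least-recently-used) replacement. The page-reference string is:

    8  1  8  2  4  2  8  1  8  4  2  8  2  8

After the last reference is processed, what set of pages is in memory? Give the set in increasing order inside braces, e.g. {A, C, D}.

8: miss, frames {8}
1: miss, frames {8,1}
8: hit
2: miss, frames {1,8,2}
4: miss, evict 1, frames {8,2,4}
2: hit
8: hit
1: miss, evict 4, frames {2,8,1}
8: hit
4: miss, evict 2, frames {1,8,4}
2: miss, evict 1, frames {8,4,2}
8: hit
2: hit
8: hit

{2, 4, 8}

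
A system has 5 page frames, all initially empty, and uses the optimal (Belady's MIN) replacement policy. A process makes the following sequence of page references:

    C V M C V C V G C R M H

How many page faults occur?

C -> miss, frames (C)
V -> miss, frames (C V)
M -> miss, frames (C V M)
C -> hit
V -> hit
C -> hit
V -> hit
G -> miss, frames (C V M G)
C -> hit
R -> miss, frames (C V M G R)
M -> hit
H -> miss, evict R, frames (C V M G H)
Page faults: 6.

6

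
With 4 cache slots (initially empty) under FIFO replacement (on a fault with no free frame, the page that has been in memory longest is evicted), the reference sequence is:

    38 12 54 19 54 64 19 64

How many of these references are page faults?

5

38 -> miss, frames {38}
12 -> miss, frames {38,12}
54 -> miss, frames {38,12,54}
19 -> miss, frames {38,12,54,19}
54 -> hit
64 -> miss, evict 38, frames {12,54,19,64}
19 -> hit
64 -> hit
Page faults: 5.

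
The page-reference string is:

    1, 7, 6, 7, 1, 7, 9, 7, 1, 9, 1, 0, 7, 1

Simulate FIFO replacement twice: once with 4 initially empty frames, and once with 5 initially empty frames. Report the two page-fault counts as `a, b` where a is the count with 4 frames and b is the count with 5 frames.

4 frames: F F F . . . F . . . . F . F → 6 faults.
5 frames: F F F . . . F . . . . F . . → 5 faults.
5 < 6: adding a frame reduced faults, as is typical.

6, 5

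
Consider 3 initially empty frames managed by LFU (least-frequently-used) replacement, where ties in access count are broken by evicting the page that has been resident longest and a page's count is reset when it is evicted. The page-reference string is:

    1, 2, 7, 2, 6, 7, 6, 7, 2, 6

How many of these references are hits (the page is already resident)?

6

1 → fault, frames {1}
2 → fault, frames {1,2}
7 → fault, frames {1,2,7}
2 → hit
6 → fault, evict 1, frames {2,7,6}
7 → hit
6 → hit
7 → hit
2 → hit
6 → hit
Hits: 6.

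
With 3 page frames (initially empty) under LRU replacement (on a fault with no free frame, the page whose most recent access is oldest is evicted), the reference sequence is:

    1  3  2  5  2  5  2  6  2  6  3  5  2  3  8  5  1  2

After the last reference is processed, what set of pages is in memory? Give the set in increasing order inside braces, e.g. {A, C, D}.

{1, 2, 5}

1 → fault, frames (1)
3 → fault, frames (1 3)
2 → fault, frames (1 3 2)
5 → fault, evict 1, frames (3 2 5)
2 → hit
5 → hit
2 → hit
6 → fault, evict 3, frames (5 2 6)
2 → hit
6 → hit
3 → fault, evict 5, frames (2 6 3)
5 → fault, evict 2, frames (6 3 5)
2 → fault, evict 6, frames (3 5 2)
3 → hit
8 → fault, evict 5, frames (2 3 8)
5 → fault, evict 2, frames (3 8 5)
1 → fault, evict 3, frames (8 5 1)
2 → fault, evict 8, frames (5 1 2)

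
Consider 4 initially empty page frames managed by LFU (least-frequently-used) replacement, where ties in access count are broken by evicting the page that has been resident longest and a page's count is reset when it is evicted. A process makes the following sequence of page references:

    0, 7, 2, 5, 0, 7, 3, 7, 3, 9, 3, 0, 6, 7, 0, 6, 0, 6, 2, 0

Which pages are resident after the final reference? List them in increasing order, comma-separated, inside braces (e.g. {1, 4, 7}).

{0, 2, 6, 7}

0 → miss, frames {0}
7 → miss, frames {0,7}
2 → miss, frames {0,7,2}
5 → miss, frames {0,7,2,5}
0 → hit
7 → hit
3 → miss, evict 2, frames {0,7,5,3}
7 → hit
3 → hit
9 → miss, evict 5, frames {0,7,3,9}
3 → hit
0 → hit
6 → miss, evict 9, frames {0,7,3,6}
7 → hit
0 → hit
6 → hit
0 → hit
6 → hit
2 → miss, evict 3, frames {0,7,6,2}
0 → hit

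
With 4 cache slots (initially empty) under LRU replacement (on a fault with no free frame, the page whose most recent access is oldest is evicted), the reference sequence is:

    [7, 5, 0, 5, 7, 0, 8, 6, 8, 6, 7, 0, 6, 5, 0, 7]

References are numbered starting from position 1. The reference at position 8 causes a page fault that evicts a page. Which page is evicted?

5

pos 1: 7 -> miss, frames (7)
pos 2: 5 -> miss, frames (7 5)
pos 3: 0 -> miss, frames (7 5 0)
pos 4: 5 -> hit
pos 5: 7 -> hit
pos 6: 0 -> hit
pos 7: 8 -> miss, frames (5 7 0 8)
pos 8: 6 -> miss, evict 5, frames (7 0 8 6)
At position 8, page 5 is evicted.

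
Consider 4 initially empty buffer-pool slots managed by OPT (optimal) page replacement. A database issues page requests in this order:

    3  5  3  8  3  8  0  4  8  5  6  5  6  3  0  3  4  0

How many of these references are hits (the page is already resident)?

3 → fault, frames (3)
5 → fault, frames (3 5)
3 → hit
8 → fault, frames (3 5 8)
3 → hit
8 → hit
0 → fault, frames (3 5 8 0)
4 → fault, evict 0, frames (3 5 8 4)
8 → hit
5 → hit
6 → fault, evict 8, frames (3 5 4 6)
5 → hit
6 → hit
3 → hit
0 → fault, evict 6, frames (3 5 4 0)
3 → hit
4 → hit
0 → hit
Hits: 11.

11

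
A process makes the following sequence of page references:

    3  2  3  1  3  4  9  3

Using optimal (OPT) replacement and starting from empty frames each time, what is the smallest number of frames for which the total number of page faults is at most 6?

f=1: 8 faults
f=2: 5 faults
f=3: 5 faults
f=4: 5 faults
f=5: 5 faults
Smallest f with faults ≤ 6 is 2.

2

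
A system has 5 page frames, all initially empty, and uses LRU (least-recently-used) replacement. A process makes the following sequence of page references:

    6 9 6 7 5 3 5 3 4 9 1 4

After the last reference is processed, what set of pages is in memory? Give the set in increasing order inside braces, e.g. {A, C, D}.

{1, 3, 4, 5, 9}

6 -> fault, frames {6}
9 -> fault, frames {6,9}
6 -> hit
7 -> fault, frames {9,6,7}
5 -> fault, frames {9,6,7,5}
3 -> fault, frames {9,6,7,5,3}
5 -> hit
3 -> hit
4 -> fault, evict 9, frames {6,7,5,3,4}
9 -> fault, evict 6, frames {7,5,3,4,9}
1 -> fault, evict 7, frames {5,3,4,9,1}
4 -> hit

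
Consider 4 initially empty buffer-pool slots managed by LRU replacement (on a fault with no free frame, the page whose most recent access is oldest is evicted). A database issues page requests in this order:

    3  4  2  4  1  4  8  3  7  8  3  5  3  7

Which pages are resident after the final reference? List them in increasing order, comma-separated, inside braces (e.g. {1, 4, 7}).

{3, 5, 7, 8}

3: fault, frames (3)
4: fault, frames (3 4)
2: fault, frames (3 4 2)
4: hit
1: fault, frames (3 2 4 1)
4: hit
8: fault, evict 3, frames (2 1 4 8)
3: fault, evict 2, frames (1 4 8 3)
7: fault, evict 1, frames (4 8 3 7)
8: hit
3: hit
5: fault, evict 4, frames (7 8 3 5)
3: hit
7: hit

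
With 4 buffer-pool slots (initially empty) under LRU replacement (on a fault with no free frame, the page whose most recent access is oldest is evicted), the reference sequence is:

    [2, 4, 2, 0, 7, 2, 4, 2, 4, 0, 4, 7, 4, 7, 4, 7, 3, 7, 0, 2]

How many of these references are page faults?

6

2: fault, frames (2)
4: fault, frames (2 4)
2: hit
0: fault, frames (4 2 0)
7: fault, frames (4 2 0 7)
2: hit
4: hit
2: hit
4: hit
0: hit
4: hit
7: hit
4: hit
7: hit
4: hit
7: hit
3: fault, evict 2, frames (0 4 7 3)
7: hit
0: hit
2: fault, evict 4, frames (3 7 0 2)
Page faults: 6.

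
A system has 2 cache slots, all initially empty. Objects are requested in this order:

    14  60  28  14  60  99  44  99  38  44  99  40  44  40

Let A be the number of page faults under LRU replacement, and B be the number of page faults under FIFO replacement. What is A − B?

1

Under LRU: F F F F F F F . F F F F F . → 12 faults.
Under FIFO: F F F F F F F . F . F F F . → 11 faults.
A − B = 12 − 11 = 1.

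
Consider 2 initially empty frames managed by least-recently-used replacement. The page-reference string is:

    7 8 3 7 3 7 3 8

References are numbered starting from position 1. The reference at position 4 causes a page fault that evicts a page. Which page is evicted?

8

pos 1: 7 -> fault, frames (7)
pos 2: 8 -> fault, frames (7 8)
pos 3: 3 -> fault, evict 7, frames (8 3)
pos 4: 7 -> fault, evict 8, frames (3 7)
At position 4, page 8 is evicted.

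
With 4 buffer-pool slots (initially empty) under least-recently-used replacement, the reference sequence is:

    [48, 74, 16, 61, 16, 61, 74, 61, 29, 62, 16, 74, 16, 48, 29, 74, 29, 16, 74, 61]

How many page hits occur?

9

48 → miss, frames (48)
74 → miss, frames (48 74)
16 → miss, frames (48 74 16)
61 → miss, frames (48 74 16 61)
16 → hit
61 → hit
74 → hit
61 → hit
29 → miss, evict 48, frames (16 74 61 29)
62 → miss, evict 16, frames (74 61 29 62)
16 → miss, evict 74, frames (61 29 62 16)
74 → miss, evict 61, frames (29 62 16 74)
16 → hit
48 → miss, evict 29, frames (62 74 16 48)
29 → miss, evict 62, frames (74 16 48 29)
74 → hit
29 → hit
16 → hit
74 → hit
61 → miss, evict 48, frames (29 16 74 61)
Hits: 9.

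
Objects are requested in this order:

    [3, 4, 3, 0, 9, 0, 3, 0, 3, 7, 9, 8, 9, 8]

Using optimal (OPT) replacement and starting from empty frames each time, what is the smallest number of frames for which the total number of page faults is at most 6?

3

f=1: 14 faults
f=2: 8 faults
f=3: 6 faults
f=4: 6 faults
f=5: 6 faults
f=6: 6 faults
Smallest f with faults ≤ 6 is 3.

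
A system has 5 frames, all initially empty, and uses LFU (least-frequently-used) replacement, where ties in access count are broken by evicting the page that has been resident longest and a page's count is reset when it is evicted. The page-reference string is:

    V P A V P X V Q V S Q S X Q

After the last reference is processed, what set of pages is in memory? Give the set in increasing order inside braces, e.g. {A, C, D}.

{P, Q, S, V, X}

V → fault, frames [V]
P → fault, frames [V, P]
A → fault, frames [V, P, A]
V → hit
P → hit
X → fault, frames [V, P, A, X]
V → hit
Q → fault, frames [V, P, A, X, Q]
V → hit
S → fault, evict A, frames [V, P, X, Q, S]
Q → hit
S → hit
X → hit
Q → hit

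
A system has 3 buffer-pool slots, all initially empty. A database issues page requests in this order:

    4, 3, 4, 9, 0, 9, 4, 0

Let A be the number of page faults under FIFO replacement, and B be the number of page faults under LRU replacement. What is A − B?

1

Under FIFO: F F . F F . F . → 5 faults.
Under LRU: F F . F F . . . → 4 faults.
A − B = 5 − 4 = 1.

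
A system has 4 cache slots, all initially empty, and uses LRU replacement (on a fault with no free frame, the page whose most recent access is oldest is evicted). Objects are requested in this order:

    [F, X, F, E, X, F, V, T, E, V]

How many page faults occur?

6

F -> fault, frames [F]
X -> fault, frames [F, X]
F -> hit
E -> fault, frames [X, F, E]
X -> hit
F -> hit
V -> fault, frames [E, X, F, V]
T -> fault, evict E, frames [X, F, V, T]
E -> fault, evict X, frames [F, V, T, E]
V -> hit
Page faults: 6.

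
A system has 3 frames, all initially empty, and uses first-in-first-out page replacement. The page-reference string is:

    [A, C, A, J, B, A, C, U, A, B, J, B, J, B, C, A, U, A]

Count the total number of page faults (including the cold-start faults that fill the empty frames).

A: miss, frames (A)
C: miss, frames (A C)
A: hit
J: miss, frames (A C J)
B: miss, evict A, frames (C J B)
A: miss, evict C, frames (J B A)
C: miss, evict J, frames (B A C)
U: miss, evict B, frames (A C U)
A: hit
B: miss, evict A, frames (C U B)
J: miss, evict C, frames (U B J)
B: hit
J: hit
B: hit
C: miss, evict U, frames (B J C)
A: miss, evict B, frames (J C A)
U: miss, evict J, frames (C A U)
A: hit
Page faults: 12.

12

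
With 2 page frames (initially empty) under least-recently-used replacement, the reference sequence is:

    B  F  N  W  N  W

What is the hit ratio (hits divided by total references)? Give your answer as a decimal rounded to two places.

0.33

B: miss, frames {B}
F: miss, frames {B,F}
N: miss, evict B, frames {F,N}
W: miss, evict F, frames {N,W}
N: hit
W: hit
Hits: 2 of 6 references → 2/6 = 0.3333.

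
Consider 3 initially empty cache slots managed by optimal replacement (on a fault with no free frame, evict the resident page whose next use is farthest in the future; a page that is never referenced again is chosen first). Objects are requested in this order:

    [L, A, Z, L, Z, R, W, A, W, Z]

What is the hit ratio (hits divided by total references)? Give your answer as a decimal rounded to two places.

0.50

L: fault, frames [L]
A: fault, frames [L, A]
Z: fault, frames [L, A, Z]
L: hit
Z: hit
R: fault, evict L, frames [A, Z, R]
W: fault, evict R, frames [A, Z, W]
A: hit
W: hit
Z: hit
Hits: 5 of 10 references → 5/10 = 0.5000.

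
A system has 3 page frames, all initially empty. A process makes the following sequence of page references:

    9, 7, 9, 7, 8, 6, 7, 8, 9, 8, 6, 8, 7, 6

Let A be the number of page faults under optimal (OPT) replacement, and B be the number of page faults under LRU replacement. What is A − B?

-1

Under OPT: F F . . F F . . F . . . F . → 6 faults.
Under LRU: F F . . F F . . F . F . F . → 7 faults.
A − B = 6 − 7 = -1.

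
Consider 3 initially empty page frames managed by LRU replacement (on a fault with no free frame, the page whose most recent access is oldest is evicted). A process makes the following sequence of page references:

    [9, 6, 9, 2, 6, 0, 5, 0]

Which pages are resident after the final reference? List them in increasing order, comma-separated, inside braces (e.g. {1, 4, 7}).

{0, 5, 6}

9: fault, frames {9}
6: fault, frames {9,6}
9: hit
2: fault, frames {6,9,2}
6: hit
0: fault, evict 9, frames {2,6,0}
5: fault, evict 2, frames {6,0,5}
0: hit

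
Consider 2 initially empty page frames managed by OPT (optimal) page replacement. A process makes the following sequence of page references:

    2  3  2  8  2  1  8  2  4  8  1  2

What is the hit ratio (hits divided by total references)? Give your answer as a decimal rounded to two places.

0.33

2 -> fault, frames (2)
3 -> fault, frames (2 3)
2 -> hit
8 -> fault, evict 3, frames (2 8)
2 -> hit
1 -> fault, evict 2, frames (8 1)
8 -> hit
2 -> fault, evict 1, frames (8 2)
4 -> fault, evict 2, frames (8 4)
8 -> hit
1 -> fault, evict 4, frames (8 1)
2 -> fault, evict 1, frames (8 2)
Hits: 4 of 12 references → 4/12 = 0.3333.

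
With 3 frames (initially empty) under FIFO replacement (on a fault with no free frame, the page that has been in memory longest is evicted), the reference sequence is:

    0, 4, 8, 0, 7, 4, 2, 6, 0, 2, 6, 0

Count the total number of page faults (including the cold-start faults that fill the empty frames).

7

0 → fault, frames {0}
4 → fault, frames {0,4}
8 → fault, frames {0,4,8}
0 → hit
7 → fault, evict 0, frames {4,8,7}
4 → hit
2 → fault, evict 4, frames {8,7,2}
6 → fault, evict 8, frames {7,2,6}
0 → fault, evict 7, frames {2,6,0}
2 → hit
6 → hit
0 → hit
Page faults: 7.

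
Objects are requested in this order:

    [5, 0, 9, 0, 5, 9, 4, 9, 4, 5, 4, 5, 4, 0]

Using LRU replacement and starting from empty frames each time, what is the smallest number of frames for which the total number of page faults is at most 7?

f=1: 14 faults
f=2: 8 faults
f=3: 5 faults
f=4: 4 faults
Smallest f with faults ≤ 7 is 3.

3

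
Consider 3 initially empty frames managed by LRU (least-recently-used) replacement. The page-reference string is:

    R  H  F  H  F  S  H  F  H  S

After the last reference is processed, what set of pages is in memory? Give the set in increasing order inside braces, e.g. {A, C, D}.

{F, H, S}

R → fault, frames {R}
H → fault, frames {R,H}
F → fault, frames {R,H,F}
H → hit
F → hit
S → fault, evict R, frames {H,F,S}
H → hit
F → hit
H → hit
S → hit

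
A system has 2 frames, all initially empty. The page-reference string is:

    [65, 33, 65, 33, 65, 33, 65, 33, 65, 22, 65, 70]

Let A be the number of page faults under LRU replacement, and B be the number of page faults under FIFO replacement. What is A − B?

-1

Under LRU: F F . . . . . . . F . F → 4 faults.
Under FIFO: F F . . . . . . . F F F → 5 faults.
A − B = 4 − 5 = -1.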